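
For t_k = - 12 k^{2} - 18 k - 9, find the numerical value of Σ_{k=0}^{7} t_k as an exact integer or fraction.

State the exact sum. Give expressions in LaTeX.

Σ = -2256

The ratio is (4*k**2 + 14*k + 13)/(4*k**2 + 6*k + 3).
Take A(k)=1, B(k)=1, C(k)=k**2 + 3*k/2 + 3/4.
Set up (1)·f(k+1) − (1)·f(k) − (k**2 + 3*k/2 + 3/4) = 0.
d = 3 from the (0,0,2) case.
Coefficient equations give f(k) = k*(4*k**2 + 3*k + 2)/12.
So s_k = (B(k−1)f/C)·t_k = (k*(4*k**2 + 3*k + 2)/(3*(4*k**2 + 6*k + 3)))·t_k = k*(-4*k**2 - 3*k - 2).
Verify: -12*k**2 - 18*k - 9 matches t_k.
Σ_(k=0)^(7) t_k = s_(8) − s_(0) = -2256 − (0) = -2256.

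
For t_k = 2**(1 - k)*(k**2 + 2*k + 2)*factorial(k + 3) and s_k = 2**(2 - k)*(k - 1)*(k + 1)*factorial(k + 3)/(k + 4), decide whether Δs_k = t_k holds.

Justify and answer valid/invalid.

s_(k+1) = 2**(1 - k)*k*(k + 2)*factorial(k + 4)/(k + 5)
s_(k+1) − s_k = 2**(1 - k)*(k**4 + 8*k**3 + 22*k**2 + 34*k + 10)*factorial(k + 3)/((k + 4)*(k + 5))
(s_(k+1) − s_k) − t_k = -6*(k**3 + 6*k**2 + 8*k + 10)*factorial(k + 3)/(2**k*(k + 4)*(k + 5))

Invalid: residual -6*(k**3 + 6*k**2 + 8*k + 10)*factorial(k + 3)/(2**k*(k + 4)*(k + 5)) ≠ 0.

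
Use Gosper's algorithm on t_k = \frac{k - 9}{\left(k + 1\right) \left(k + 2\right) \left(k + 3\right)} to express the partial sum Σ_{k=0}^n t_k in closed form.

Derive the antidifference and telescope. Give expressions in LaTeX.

S(n) = \frac{- 2 n^{2} - 11 n - 9}{n^{2} + 5 n + 6}

Compute t_(k+1)/t_k: get (k - 8)*(k + 1)/((k - 9)*(k + 4)).
Gosper form: A/B · C(k+1)/C(k) with A=k + 1, B=k + 4, C=k - 9.
f must satisfy (k + 1)·f(k+1) − (k + 3)·f(k) = k - 9.
From deg A=1, deg B=1, deg C=1: d=2.
A polynomial solution: f(k) = -k*(2*k + 7).
Certificate R = B(k−1)f/C = -k*(k + 3)*(2*k + 7)/(k - 9) gives s_k = k*(-2*k - 7)/((k + 1)*(k + 2)).
Δs = (k - 9)/(k**3 + 6*k**2 + 11*k + 6), as required.
Σ_(k=0)^n t_k = s_(n+1) − s_(0) = ((-2*n**2 - 11*n - 9)/(n**2 + 5*n + 6)) − (0), i.e. (-2*n**2 - 11*n - 9)/(n**2 + 5*n + 6).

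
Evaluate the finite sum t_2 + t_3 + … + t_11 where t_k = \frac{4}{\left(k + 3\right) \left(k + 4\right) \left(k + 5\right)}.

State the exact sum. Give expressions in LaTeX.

Σ = 7/120

The ratio is (k + 3)/(k + 6).
Take A(k)=k + 3, B(k)=k + 6, C(k)=1.
Solve (k + 3)·f(k+1) − (k + 5)·f(k) = 1.
From deg A=1, deg B=1, deg C=0: d=2.
Solve for f: f(k) = k*(k + 7)/24 (degree 2 ≤ 2).
Get s_k = R·t_k = k*(k + 7)/(6*(k + 3)*(k + 4)) with R(k) = B(k−1)f(k)/C(k) = k*(k + 5)*(k + 7)/24.
s_(k+1) − s_k = 4/(k**3 + 12*k**2 + 47*k + 60) = t_k.
Evaluate s at k=12 and k=2: 19/120 and 1/10; difference 7/120.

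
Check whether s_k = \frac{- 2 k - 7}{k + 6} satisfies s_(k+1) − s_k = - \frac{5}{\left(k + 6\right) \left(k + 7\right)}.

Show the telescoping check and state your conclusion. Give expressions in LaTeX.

s_(k+1) = (-2*k - 9)/(k + 7)
s_(k+1) − s_k = -5/(k**2 + 13*k + 42)
(s_(k+1) − s_k) − t_k = 0

valid; difference matches t_k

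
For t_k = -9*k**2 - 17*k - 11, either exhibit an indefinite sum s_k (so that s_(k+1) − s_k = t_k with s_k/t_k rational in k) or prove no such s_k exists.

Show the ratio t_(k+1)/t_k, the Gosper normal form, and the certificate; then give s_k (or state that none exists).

s_k = k*(-3*k**2 - 4*k - 4)

Compute t_(k+1)/t_k: get (9*k**2 + 35*k + 37)/(9*k**2 + 17*k + 11).
Gosper form: A/B · C(k+1)/C(k) with A=1, B=1, C=k**2 + 17*k/9 + 11/9.
f must satisfy (1)·f(k+1) − (1)·f(k) = k**2 + 17*k/9 + 11/9.
d = 3 from the (0,0,2) case.
Solving with deg f ≤ 3: f(k) = k*(3*k**2 + 4*k + 4)/9.
R(k) = B(k−1)·f(k)/C(k) = k*(3*k**2 + 4*k + 4)/(9*k**2 + 17*k + 11); s_k = R·t_k = k*(-3*k**2 - 4*k - 4).
Check: Δs_k = -9*k**2 - 17*k - 11. ✓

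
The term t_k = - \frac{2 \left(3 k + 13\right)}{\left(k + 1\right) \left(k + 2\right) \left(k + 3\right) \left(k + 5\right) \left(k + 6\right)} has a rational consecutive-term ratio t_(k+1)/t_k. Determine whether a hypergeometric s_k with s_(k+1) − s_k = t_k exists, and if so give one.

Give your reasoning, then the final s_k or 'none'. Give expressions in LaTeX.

The ratio is (k + 1)*(k + 5)*(3*k + 16)/((k + 4)*(k + 7)*(3*k + 13)).
Take A(k)=k + 1, B(k)=k + 7, C(k)=k**2 + 25*k/3 + 52/3.
Solve (k + 1)·f(k+1) − (k + 6)·f(k) = k**2 + 25*k/3 + 52/3.
Degrees (1,1,2) ⇒ d ≤ 5.
Match coefficients ⇒ f(k) = k*(k + 3)*(k + 4)*(k**2 + 8*k + 17)/30.
R(k) = B(k−1)·f(k)/C(k) = k*(k + 3)*(k + 6)*(k**2 + 8*k + 17)/(10*(3*k + 13)); s_k = R·t_k = k*(-k**2 - 8*k - 17)/(5*(k**3 + 8*k**2 + 17*k + 10)).
s_(k+1) − s_k = 2*(-3*k - 13)/(k**5 + 17*k**4 + 107*k**3 + 307*k**2 + 396*k + 180) = t_k.

s_k = \frac{k \left(- k^{2} - 8 k - 17\right)}{5 \left(k^{3} + 8 k^{2} + 17 k + 10\right)}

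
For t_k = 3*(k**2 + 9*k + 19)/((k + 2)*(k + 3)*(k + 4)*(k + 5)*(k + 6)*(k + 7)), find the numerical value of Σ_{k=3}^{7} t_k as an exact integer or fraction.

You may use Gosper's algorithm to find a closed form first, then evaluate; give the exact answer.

Ratio r(k) = (k + 2)*(9*k + (k + 1)**2 + 28)/((k + 8)*(k**2 + 9*k + 19)).
So A=k + 2 and B=k + 8, with C=k**2 + 9*k + 19.
Solve (k + 2)·f(k+1) − (k + 7)·f(k) = k**2 + 9*k + 19.
d = 5 from the (1,1,2) case.
Coefficient equations give f(k) = k*(k + 3)*(k + 5)*(k**2 + 12*k + 44)/144.
Get s_k = R·t_k = k*(k**2 + 12*k + 44)/(48*(k**3 + 12*k**2 + 44*k + 48)) with R(k) = B(k−1)f(k)/C(k) = k*(k + 3)*(k + 5)*(k + 7)*(k**2 + 12*k + 44)/(144*(k**2 + 9*k + 19)).
Check: Δs_k = 3*(k**2 + 9*k + 19)/(k**6 + 27*k**5 + 295*k**4 + 1665*k**3 + 5104*k**2 + 8028*k + 5040). ✓
Σ_(k=3)^(7) t_k = s_(8) − s_(3) = 17/840 − (89/5040) = 13/5040.

Σ = 13/5040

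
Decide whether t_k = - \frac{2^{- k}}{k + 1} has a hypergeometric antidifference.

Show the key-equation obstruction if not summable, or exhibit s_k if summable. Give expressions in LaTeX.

Step 1: r(k) = (k + 1)/(2*(k + 2)).
Normal form (A,B,C) = (k/2 + 1/2, k + 2, 1).
Solve (k/2 + 1/2)·f(k+1) − (k + 1)·f(k) = 1.
deg f ≤ -1 (via 1,1,0).
Negative degree bound (-1): no f exists, t_k not Gosper-summable.

No — key equation has no polynomial f.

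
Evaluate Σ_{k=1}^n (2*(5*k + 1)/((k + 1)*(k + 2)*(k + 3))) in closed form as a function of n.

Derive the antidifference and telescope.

The ratio is (k + 1)*(5*k + 6)/((k + 4)*(5*k + 1)).
Normal form (A,B,C) = (k + 1, k + 4, k + 1/5).
Need (k + 1)·f(k+1) − (k + 3)·f(k) = k + 1/5.
d = 2 from the (1,1,1) case.
Coefficient equations give f(k) = k*(3*k - 1)/10.
R(k) = B(k−1)·f(k)/C(k) = k*(k + 3)*(3*k - 1)/(2*(5*k + 1)); s_k = R·t_k = k*(3*k - 1)/((k + 1)*(k + 2)).
Verify: 2*(5*k + 1)/(k**3 + 6*k**2 + 11*k + 6) matches t_k.
Evaluate: s_(n+1) = (3*n**2 + 5*n + 2)/(n**2 + 5*n + 6); subtract s_(1) = 1/3 ⇒ S(n) = 2*n*(4*n + 5)/(3*(n**2 + 5*n + 6)).

S(n) = 2*n*(4*n + 5)/(3*(n**2 + 5*n + 6))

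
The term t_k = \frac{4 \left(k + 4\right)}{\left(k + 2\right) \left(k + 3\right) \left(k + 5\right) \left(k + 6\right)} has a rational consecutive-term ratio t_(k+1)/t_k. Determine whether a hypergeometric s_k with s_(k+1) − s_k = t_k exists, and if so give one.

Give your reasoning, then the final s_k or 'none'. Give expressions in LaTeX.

r(k) = (k + 2)*(k + 5)**2/((k + 4)**2*(k + 7)) after simplifying.
Take A(k)=k + 2, B(k)=k + 7, C(k)=k**2 + 8*k + 16.
Need (k + 2)·f(k+1) − (k + 6)·f(k) = k**2 + 8*k + 16.
d = 4 from the (1,1,2) case.
Match coefficients ⇒ f(k) = k*(k + 3)*(k + 4)*(k + 7)/20.
R(k) = B(k−1)·f(k)/C(k) = k*(k + 3)*(k + 6)*(k + 7)/(20*(k + 4)); s_k = R·t_k = k*(k + 7)/(5*(k**2 + 7*k + 10)).
s_(k+1) − s_k = 4*(k + 4)/(k**4 + 16*k**3 + 91*k**2 + 216*k + 180) = t_k.

s_k = \frac{k \left(k + 7\right)}{5 \left(k^{2} + 7 k + 10\right)}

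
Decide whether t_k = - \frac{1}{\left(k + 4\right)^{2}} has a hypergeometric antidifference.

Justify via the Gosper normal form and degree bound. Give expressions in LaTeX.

No — key equation has no polynomial f.

Ratio r(k) = (k + 4)**2/(k + 5)**2.
Normal form (A,B,C) = (k**2 + 8*k + 16, k**2 + 10*k + 25, 1).
f must satisfy (k**2 + 8*k + 16)·f(k+1) − (k**2 + 8*k + 16)·f(k) = 1.
Degrees (2,2,0) ⇒ d ≤ 0.
Put f(k) = c0: A·f(k+1) − B(k−1)·f(k) − C = -1; need -1 = 0 — inconsistent ⇒ no f, not summable.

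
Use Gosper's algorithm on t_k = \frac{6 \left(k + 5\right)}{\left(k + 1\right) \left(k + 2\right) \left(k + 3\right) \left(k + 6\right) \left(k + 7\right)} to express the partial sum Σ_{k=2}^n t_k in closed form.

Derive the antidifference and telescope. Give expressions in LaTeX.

r(k) = (k + 1)*(k + 6)**2/((k + 4)*(k + 5)*(k + 8)) after simplifying.
Normal form (A,B,C) = (k + 1, k + 8, k**3 + 14*k**2 + 65*k + 100).
Solve (k + 1)·f(k+1) − (k + 7)·f(k) = k**3 + 14*k**2 + 65*k + 100.
Bound: deg f ≤ 6.
Coefficient equations give f(k) = k*(k + 3)*(k + 4)**2*(k + 5)**2/36.
Then R = B(k−1)f/C = k*(k + 3)*(k + 4)*(k + 7)/36, so s_k = R(k)·t_k = k*(k**2 + 9*k + 20)/(6*(k**3 + 9*k**2 + 20*k + 12)).
Δs = 6*(k + 5)/(k**5 + 19*k**4 + 131*k**3 + 401*k**2 + 540*k + 252), as required.
Evaluate: s_(n+1) = (n**3 + 12*n**2 + 41*n + 30)/(6*(n**3 + 12*n**2 + 41*n + 42)); subtract s_(2) = 7/48 ⇒ S(n) = (n**3 + 12*n**2 + 41*n - 54)/(48*(n**3 + 12*n**2 + 41*n + 42)).

S(n) = \frac{n^{3} + 12 n^{2} + 41 n - 54}{48 \left(n^{3} + 12 n^{2} + 41 n + 42\right)}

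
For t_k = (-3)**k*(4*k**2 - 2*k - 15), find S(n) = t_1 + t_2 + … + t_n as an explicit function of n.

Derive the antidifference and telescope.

t_(k+1)/t_k = 3*(-4*k**2 - 6*k + 13)/(4*k**2 - 2*k - 15).
Normal form (A,B,C) = (-3, 1, k**2 - k/2 - 15/4).
Key eq: (-3)·f(k+1) = (1)·f(k) + (k**2 - k/2 - 15/4).
d = 2 from the (0,0,2) case.
Solve for f: f(k) = -(k - 3)*(k + 1)/4 (degree 2 ≤ 2).
R(k) = B(k−1)·f(k)/C(k) = -(k - 3)*(k + 1)/(4*k**2 - 2*k - 15); s_k = R·t_k = (-3)**k*(-k**2 + 2*k + 3).
Δs = (-3)**k*(4*k**2 - 2*k - 15), as required.
Evaluate: s_(n+1) = (-3)**(n + 1)*(4 - n**2); subtract s_(1) = -12 ⇒ S(n) = 3*(-3)**n*n**2 - 12*(-3)**n + 12.

S(n) = 3*(-3)**n*n**2 - 12*(-3)**n + 12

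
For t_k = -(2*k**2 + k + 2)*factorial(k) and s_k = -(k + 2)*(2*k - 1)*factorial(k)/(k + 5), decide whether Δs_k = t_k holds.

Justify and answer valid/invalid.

Invalid: residual 3*(2*k**3 + 11*k**2 + 5*k + 11)*factorial(k)/((k + 5)*(k + 6)) ≠ 0.

s_(k+1) = -(k + 3)*(2*k + 1)*factorial(k + 1)/(k + 6)
s_(k+1) − s_k = -(2*k**4 + 17*k**3 + 40*k**2 + 37*k + 27)*factorial(k)/((k + 5)*(k + 6))
(s_(k+1) − s_k) − t_k = 3*(2*k**3 + 11*k**2 + 5*k + 11)*factorial(k)/((k + 5)*(k + 6))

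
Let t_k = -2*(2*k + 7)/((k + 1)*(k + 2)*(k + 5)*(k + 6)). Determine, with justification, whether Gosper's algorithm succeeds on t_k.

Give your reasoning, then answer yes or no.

Compute t_(k+1)/t_k: get (k + 1)*(k + 5)*(2*k + 9)/((k + 3)*(k + 7)*(2*k + 7)).
Normal form (A,B,C) = (k + 1, k + 7, k**3 + 21*k**2/2 + 73*k/2 + 42).
Key eq: (k + 1)·f(k+1) = (k + 6)·f(k) + (k**3 + 21*k**2/2 + 73*k/2 + 42).
deg f ≤ 5 (via 1,1,3).
A polynomial solution: f(k) = k*(k + 2)*(k + 3)*(k + 4)*(k + 6)/10.
Get s_k = R·t_k = 2*k*(-k - 6)/(5*(k**2 + 6*k + 5)) with R(k) = B(k−1)f(k)/C(k) = k*(k + 2)*(k + 6)**2/(5*(2*k + 7)).
Δs = 2*(-2*k - 7)/(k**4 + 14*k**3 + 65*k**2 + 112*k + 60), as required.

Yes. s_k = 2*k*(-k - 6)/(5*(k**2 + 6*k + 5)).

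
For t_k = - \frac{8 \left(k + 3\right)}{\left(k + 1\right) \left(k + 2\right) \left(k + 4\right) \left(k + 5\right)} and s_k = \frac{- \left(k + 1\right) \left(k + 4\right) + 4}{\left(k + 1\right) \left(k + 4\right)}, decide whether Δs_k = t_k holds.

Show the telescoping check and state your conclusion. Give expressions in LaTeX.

s_(k+1) = (-(k + 2)*(k + 5) + 4)/((k + 2)*(k + 5))
s_(k+1) − s_k = 8*(-k - 3)/(k**4 + 12*k**3 + 49*k**2 + 78*k + 40)
(s_(k+1) − s_k) − t_k = 0

valid; difference matches t_k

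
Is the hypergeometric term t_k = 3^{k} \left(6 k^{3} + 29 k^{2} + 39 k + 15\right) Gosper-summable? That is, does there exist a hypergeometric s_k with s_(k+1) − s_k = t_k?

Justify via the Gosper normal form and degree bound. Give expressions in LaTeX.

Step 1: r(k) = 3*(6*k**3 + 47*k**2 + 115*k + 89)/(6*k**3 + 29*k**2 + 39*k + 15).
Factor: A=3; B=1; C=k**3 + 29*k**2/6 + 13*k/2 + 5/2.
Need (3)·f(k+1) − (1)·f(k) = k**3 + 29*k**2/6 + 13*k/2 + 5/2.
From deg A=0, deg B=0, deg C=3: d=3.
Solve for f: f(k) = (3*k**3 + k**2 + 3*k - 3)/6 (degree 3 ≤ 3).
Then R = B(k−1)f/C = (3*k**3 + k**2 + 3*k - 3)/(6*k**3 + 29*k**2 + 39*k + 15), so s_k = R(k)·t_k = 3**k*(3*k**3 + k**2 + 3*k - 3).
s_(k+1) − s_k = 3**k*(6*k**3 + 29*k**2 + 39*k + 15) = t_k.

Yes. s_k = 3^{k} \left(3 k^{3} + k^{2} + 3 k - 3\right).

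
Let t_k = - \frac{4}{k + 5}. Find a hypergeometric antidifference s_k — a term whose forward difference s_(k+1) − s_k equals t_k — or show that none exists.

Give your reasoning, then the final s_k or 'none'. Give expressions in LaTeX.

The ratio is (k + 5)/(k + 6).
Factor: A=k + 5; B=k + 6; C=1.
Key eq: (k + 5)·f(k+1) = (k + 5)·f(k) + (1).
Bound: deg f ≤ 0.
Put f(k) = c0: A·f(k+1) − B(k−1)·f(k) − C = -1; need -1 = 0 — inconsistent ⇒ no f, not summable.

none — t_k is not Gosper-summable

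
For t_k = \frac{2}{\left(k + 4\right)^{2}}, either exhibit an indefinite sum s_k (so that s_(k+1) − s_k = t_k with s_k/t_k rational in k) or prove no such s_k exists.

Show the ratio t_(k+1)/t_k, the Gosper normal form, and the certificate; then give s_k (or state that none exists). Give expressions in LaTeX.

Compute t_(k+1)/t_k: get (k + 4)**2/(k + 5)**2.
A = k**2 + 8*k + 16, B = k**2 + 10*k + 25, C = 1.
Set up (k**2 + 8*k + 16)·f(k+1) − (k**2 + 8*k + 16)·f(k) − (1) = 0.
Bound: deg f ≤ 0.
Write f(k) = c0. Then LHS − RHS = -1, requiring -1 = 0: contradictory. No certificate.

none — t_k is not Gosper-summable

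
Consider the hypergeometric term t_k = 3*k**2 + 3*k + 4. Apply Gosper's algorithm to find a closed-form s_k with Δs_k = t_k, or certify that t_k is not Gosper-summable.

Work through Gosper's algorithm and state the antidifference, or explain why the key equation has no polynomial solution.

s_k = k*(k**2 + 3)

t_(k+1)/t_k = (3*k**2 + 9*k + 10)/(3*k**2 + 3*k + 4).
Gosper form: A/B · C(k+1)/C(k) with A=1, B=1, C=k**2 + k + 4/3.
Solve (1)·f(k+1) − (1)·f(k) = k**2 + k + 4/3.
Bound: deg f ≤ 3.
Solve for f: f(k) = k*(k**2 + 3)/3 (degree 3 ≤ 3).
R(k) = B(k−1)·f(k)/C(k) = k*(k**2 + 3)/(3*k**2 + 3*k + 4); s_k = R·t_k = k*(k**2 + 3).
s_(k+1) − s_k = 3*k**2 + 3*k + 4 = t_k.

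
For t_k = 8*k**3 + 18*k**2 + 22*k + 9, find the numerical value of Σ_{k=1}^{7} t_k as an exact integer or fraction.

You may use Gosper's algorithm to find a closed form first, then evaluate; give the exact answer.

Σ = 9471

Compute t_(k+1)/t_k: get (8*k**3 + 42*k**2 + 82*k + 57)/(8*k**3 + 18*k**2 + 22*k + 9).
So A=1 and B=1, with C=k**3 + 9*k**2/4 + 11*k/4 + 9/8.
Set up (1)·f(k+1) − (1)·f(k) − (k**3 + 9*k**2/4 + 11*k/4 + 9/8) = 0.
d = 4 from the (0,0,3) case.
Solving with deg f ≤ 4: f(k) = k*(2*k**3 + 2*k**2 + 4*k + 1)/8.
Certificate R = B(k−1)f/C = k*(2*k**3 + 2*k**2 + 4*k + 1)/(8*k**3 + 18*k**2 + 22*k + 9) gives s_k = k*(2*k**3 + 2*k**2 + 4*k + 1).
Verify: 8*k**3 + 18*k**2 + 22*k + 9 matches t_k.
Evaluate s at k=8 and k=1: 9480 and 9; difference 9471.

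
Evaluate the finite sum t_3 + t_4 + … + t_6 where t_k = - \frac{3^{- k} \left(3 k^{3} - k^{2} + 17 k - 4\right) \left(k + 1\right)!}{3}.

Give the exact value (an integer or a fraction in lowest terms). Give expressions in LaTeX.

Compute t_(k+1)/t_k: get (k + 2)*(17*k + 3*(k + 1)**3 - (k + 1)**2 + 13)/(3*(3*k**3 - k**2 + 17*k - 4)).
Factor: A=k/3 + 2/3; B=1; C=k**3 - k**2/3 + 17*k/3 - 4/3.
Need (k/3 + 2/3)·f(k+1) − (1)·f(k) = k**3 - k**2/3 + 17*k/3 - 4/3.
deg f ≤ 2 (via 1,0,3).
Solving with deg f ≤ 2: f(k) = 3*k**2 - 4*k + 2.
Get s_k = R·t_k = -(3*k**2 - 4*k + 2)*factorial(k + 1)/3**k with R(k) = B(k−1)f(k)/C(k) = 3*(3*k**2 - 4*k + 2)/(3*k**3 - k**2 + 17*k - 4).
s_(k+1) − s_k = -(3*k**3 - k**2 + 17*k - 4)*factorial(k + 1)/(3*3**k) = t_k.
Σ_(k=3)^(6) t_k = s_(7) − s_(3) = -542080/243 − (-136/9) = -538408/243.

Σ = -538408/243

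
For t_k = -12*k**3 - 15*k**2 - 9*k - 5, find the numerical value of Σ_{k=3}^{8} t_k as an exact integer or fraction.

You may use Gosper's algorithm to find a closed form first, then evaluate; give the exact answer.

Σ = -18756

t_(k+1)/t_k = (12*k**3 + 51*k**2 + 75*k + 41)/(12*k**3 + 15*k**2 + 9*k + 5).
A = 1, B = 1, C = k**3 + 5*k**2/4 + 3*k/4 + 5/12.
Need (1)·f(k+1) − (1)·f(k) = k**3 + 5*k**2/4 + 3*k/4 + 5/12.
Degrees (0,0,3) ⇒ d ≤ 4.
Match coefficients ⇒ f(k) = k*(3*k**3 - k**2 + 3)/12.
Then R = B(k−1)f/C = k*(3*k**3 - k**2 + 3)/(12*k**3 + 15*k**2 + 9*k + 5), so s_k = R(k)·t_k = k*(-3*k**3 + k**2 - 3).
s_(k+1) − s_k = -12*k**3 - 15*k**2 - 9*k - 5 = t_k.
Evaluate s at k=9 and k=3: -18981 and -225; difference -18756.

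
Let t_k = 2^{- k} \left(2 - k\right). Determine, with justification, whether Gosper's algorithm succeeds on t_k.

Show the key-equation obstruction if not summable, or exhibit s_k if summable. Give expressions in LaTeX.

The ratio is (k - 1)/(2*(k - 2)).
A = 1/2, B = 1, C = k - 2.
Set up (1/2)·f(k+1) − (1)·f(k) − (k - 2) = 0.
Bound: deg f ≤ 1.
Solve for f: f(k) = -2*(k - 1) (degree 1 ≤ 1).
Certificate R = B(k−1)f/C = -2*(k - 1)/(k - 2) gives s_k = 2**(1 - k)*(k - 1).
Δs = (2 - k)/2**k, as required.

Yes. s_k = 2^{1 - k} \left(k - 1\right).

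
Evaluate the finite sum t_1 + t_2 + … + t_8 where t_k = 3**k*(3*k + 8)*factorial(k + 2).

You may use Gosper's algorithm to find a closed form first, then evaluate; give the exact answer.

The ratio is 3*(k + 3)*(3*k + 11)/(3*k + 8).
Take A(k)=3*k + 9, B(k)=1, C(k)=k + 8/3.
f must satisfy (3*k + 9)·f(k+1) − (1)·f(k) = k + 8/3.
deg f ≤ 0 (via 1,0,1).
Solving with deg f ≤ 0: f(k) = 1/3.
So s_k = (B(k−1)f/C)·t_k = (1/(3*k + 8))·t_k = 3**k*factorial(k + 2).
Check: Δs_k = 3**k*(3*k + 8)*factorial(k + 2). ✓
Telescoping: Σ = s_(9) − s_(1) = 785682374400 − (18) = 785682374382.

Σ = 785682374382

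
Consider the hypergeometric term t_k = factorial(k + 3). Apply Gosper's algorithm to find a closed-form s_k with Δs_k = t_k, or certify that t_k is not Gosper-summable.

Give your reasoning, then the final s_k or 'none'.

r(k) = k + 4 after simplifying.
A = k + 4, B = 1, C = 1.
Need (k + 4)·f(k+1) − (1)·f(k) = 1.
Bound: deg f ≤ -1.
deg f ≤ -1 is impossible — no certificate.

none (Gosper's algorithm certifies no s_k)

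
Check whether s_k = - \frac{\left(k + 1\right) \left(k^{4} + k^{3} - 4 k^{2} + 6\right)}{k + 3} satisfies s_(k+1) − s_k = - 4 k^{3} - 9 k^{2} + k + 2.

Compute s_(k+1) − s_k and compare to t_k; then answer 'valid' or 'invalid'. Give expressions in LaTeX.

Invalid: residual \frac{2 \left(3 k^{4} + 20 k^{3} + 30 k^{2} - 5 k - 12\right)}{k^{2} + 7 k + 12} ≠ 0.

s_(k+1) = -(k + 2)*((k + 1)**4 + (k + 1)**3 - 4*(k + 1)**2 + 6)/(k + 4)
s_(k+1) − s_k = k*(-4*k**4 - 31*k**3 - 70*k**2 - 39*k + 16)/(k**2 + 7*k + 12)
(s_(k+1) − s_k) − t_k = 2*(3*k**4 + 20*k**3 + 30*k**2 - 5*k - 12)/(k**2 + 7*k + 12)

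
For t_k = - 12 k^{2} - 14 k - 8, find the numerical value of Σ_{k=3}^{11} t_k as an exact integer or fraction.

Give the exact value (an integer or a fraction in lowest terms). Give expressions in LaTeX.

Σ = -6966

t_(k+1)/t_k = (6*k**2 + 19*k + 17)/(6*k**2 + 7*k + 4).
A = 1, B = 1, C = k**2 + 7*k/6 + 2/3.
Set up (1)·f(k+1) − (1)·f(k) − (k**2 + 7*k/6 + 2/3) = 0.
Bound: deg f ≤ 3.
Solve for f: f(k) = k*(4*k**2 + k + 3)/12 (degree 3 ≤ 3).
Certificate R = B(k−1)f/C = k*(4*k**2 + k + 3)/(2*(6*k**2 + 7*k + 4)) gives s_k = k*(-4*k**2 - k - 3).
Verify: -12*k**2 - 14*k - 8 matches t_k.
Evaluate s at k=12 and k=3: -7092 and -126; difference -6966.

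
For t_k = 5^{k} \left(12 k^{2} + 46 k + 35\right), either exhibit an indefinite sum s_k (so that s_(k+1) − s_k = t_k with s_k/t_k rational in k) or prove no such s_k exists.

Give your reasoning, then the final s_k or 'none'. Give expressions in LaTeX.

Ratio r(k) = 5*(12*k**2 + 70*k + 93)/(12*k**2 + 46*k + 35).
A = 5, B = 1, C = k**2 + 23*k/6 + 35/12.
f must satisfy (5)·f(k+1) − (1)·f(k) = k**2 + 23*k/6 + 35/12.
From deg A=0, deg B=0, deg C=2: d=2.
Coefficient equations give f(k) = k*(3*k + 4)/12.
So s_k = (B(k−1)f/C)·t_k = (k*(3*k + 4)/(12*k**2 + 46*k + 35))·t_k = 5**k*k*(3*k + 4).
Δs = 5**k*(12*k**2 + 46*k + 35), as required.

s_k = 5^{k} k \left(3 k + 4\right)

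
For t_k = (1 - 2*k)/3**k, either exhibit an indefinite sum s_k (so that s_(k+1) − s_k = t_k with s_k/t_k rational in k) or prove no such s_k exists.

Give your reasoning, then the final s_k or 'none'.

t_(k+1)/t_k = (2*k + 1)/(3*(2*k - 1)).
So A=1/3 and B=1, with C=k - 1/2.
Set up (1/3)·f(k+1) − (1)·f(k) − (k - 1/2) = 0.
From deg A=0, deg B=0, deg C=1: d=1.
Match coefficients ⇒ f(k) = -3*k/2.
So s_k = (B(k−1)f/C)·t_k = (-3*k/(2*k - 1))·t_k = 3**(1 - k)*k.
Verify: (1 - 2*k)/3**k matches t_k.

s_k = 3**(1 - k)*k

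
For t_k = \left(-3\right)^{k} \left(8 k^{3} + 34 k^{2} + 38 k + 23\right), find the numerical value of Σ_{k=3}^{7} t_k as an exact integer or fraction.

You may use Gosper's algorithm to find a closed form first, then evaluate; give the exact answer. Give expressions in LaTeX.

Σ = -8361117

The ratio is 3*(-8*k**3 - 58*k**2 - 130*k - 103)/(8*k**3 + 34*k**2 + 38*k + 23).
Gosper form: A/B · C(k+1)/C(k) with A=-3, B=1, C=k**3 + 17*k**2/4 + 19*k/4 + 23/8.
Key eq: (-3)·f(k+1) = (1)·f(k) + (k**3 + 17*k**2/4 + 19*k/4 + 23/8).
Degrees (0,0,3) ⇒ d ≤ 3.
Solving with deg f ≤ 3: f(k) = -(2*k**3 + 4*k**2 - k + 2)/8.
R(k) = B(k−1)·f(k)/C(k) = -(2*k**3 + 4*k**2 - k + 2)/(8*k**3 + 34*k**2 + 38*k + 23); s_k = R·t_k = (-3)**k*(-2*k**3 - 4*k**2 + k - 2).
Verify: (-3)**k*(8*k**3 + 34*k**2 + 38*k + 23) matches t_k.
Sum = s_(8) − s_(3); s_(8) = -8358714, s_(3) = 2403 ⇒ -8361117.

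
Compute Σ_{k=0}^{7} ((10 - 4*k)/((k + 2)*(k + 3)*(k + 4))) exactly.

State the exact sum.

Σ = 74/165

t_(k+1)/t_k = (k + 2)*(2*k - 3)/((k + 5)*(2*k - 5)).
Take A(k)=k + 2, B(k)=k + 5, C(k)=k - 5/2.
Need (k + 2)·f(k+1) − (k + 4)·f(k) = k - 5/2.
From deg A=1, deg B=1, deg C=1: d=2.
A polynomial solution: f(k) = -k*(k + 29)/24.
Get s_k = R·t_k = k*(k + 29)/(6*(k + 2)*(k + 3)) with R(k) = B(k−1)f(k)/C(k) = -k*(k + 4)*(k + 29)/(12*(2*k - 5)).
Δs = 2*(5 - 2*k)/(k**3 + 9*k**2 + 26*k + 24), as required.
Σ_(k=0)^(7) t_k = s_(8) − s_(0) = 74/165 − (0) = 74/165.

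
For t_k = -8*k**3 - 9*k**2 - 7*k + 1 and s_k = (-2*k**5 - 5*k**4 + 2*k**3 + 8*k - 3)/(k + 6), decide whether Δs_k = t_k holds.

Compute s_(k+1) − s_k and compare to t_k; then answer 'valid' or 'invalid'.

s_(k+1) = k*(-2*k**4 - 15*k**3 - 38*k**2 - 44*k - 16)/(k + 7)
s_(k+1) − s_k = (-8*k**5 - 95*k**4 - 286*k**3 - 288*k**2 - 149*k + 21)/(k**2 + 13*k + 42)
(s_(k+1) − s_k) − t_k = 3*(6*k**4 + 58*k**3 + 60*k**2 + 44*k - 7)/(k**2 + 13*k + 42)

Invalid: residual 3*(6*k**4 + 58*k**3 + 60*k**2 + 44*k - 7)/(k**2 + 13*k + 42) ≠ 0.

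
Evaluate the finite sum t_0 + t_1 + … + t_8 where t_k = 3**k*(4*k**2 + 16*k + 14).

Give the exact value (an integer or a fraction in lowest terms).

r(k) = 3*(2*k**2 + 12*k + 17)/(2*k**2 + 8*k + 7) after simplifying.
So A=3 and B=1, with C=k**2 + 4*k + 7/2.
Need (3)·f(k+1) − (1)·f(k) = k**2 + 4*k + 7/2.
deg f ≤ 2 (via 0,0,2).
Coefficient equations give f(k) = (2*k**2 + 2*k + 1)/4.
Then R = B(k−1)f/C = (2*k**2 + 2*k + 1)/(2*(2*k**2 + 8*k + 7)), so s_k = R(k)·t_k = 3**k*(2*k**2 + 2*k + 1).
Check: Δs_k = 3**k*(4*k**2 + 16*k + 14). ✓
Evaluate s at k=9 and k=0: 3562623 and 1; difference 3562622.

Σ = 3562622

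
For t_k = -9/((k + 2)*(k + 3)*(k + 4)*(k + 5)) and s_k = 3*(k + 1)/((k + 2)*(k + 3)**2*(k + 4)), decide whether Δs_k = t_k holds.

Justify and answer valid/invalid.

Invalid: residual 12*(2*k + 7)/(k**6 + 21*k**5 + 181*k**4 + 819*k**3 + 2050*k**2 + 2688*k + 1440) ≠ 0.

s_(k+1) = 3*(k + 2)/((k + 3)*(k + 4)**2*(k + 5))
s_(k+1) − s_k = 3*(-(k + 1)*(k + 4)*(k + 5) + (k + 2)**2*(k + 3))/((k + 2)*(k + 3)**2*(k + 4)**2*(k + 5))
(s_(k+1) − s_k) − t_k = 12*(2*k + 7)/(k**6 + 21*k**5 + 181*k**4 + 819*k**3 + 2050*k**2 + 2688*k + 1440)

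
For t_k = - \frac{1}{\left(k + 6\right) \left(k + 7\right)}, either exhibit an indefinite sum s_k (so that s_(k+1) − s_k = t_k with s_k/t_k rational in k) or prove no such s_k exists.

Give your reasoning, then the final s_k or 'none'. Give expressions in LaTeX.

s_k = - \frac{k}{6 k + 36}

Compute t_(k+1)/t_k: get (k + 6)/(k + 8).
Take A(k)=k + 6, B(k)=k + 8, C(k)=1.
Set up (k + 6)·f(k+1) − (k + 7)·f(k) − (1) = 0.
d = 1 from the (1,1,0) case.
Solve for f: f(k) = k/6 (degree 1 ≤ 1).
Get s_k = R·t_k = -k/(6*k + 36) with R(k) = B(k−1)f(k)/C(k) = k*(k + 7)/6.
Δs = -1/(k**2 + 13*k + 42), as required.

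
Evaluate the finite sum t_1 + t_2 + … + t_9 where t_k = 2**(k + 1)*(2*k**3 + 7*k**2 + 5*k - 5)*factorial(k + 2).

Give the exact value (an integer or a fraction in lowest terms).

The ratio is 2*(2*k**4 + 19*k**3 + 64*k**2 + 84*k + 27)/(2*k**3 + 7*k**2 + 5*k - 5).
Normal form (A,B,C) = (2*k + 6, 1, k**3 + 7*k**2/2 + 5*k/2 - 5/2).
Need (2*k + 6)·f(k+1) − (1)·f(k) = k**3 + 7*k**2/2 + 5*k/2 - 5/2.
Bound: deg f ≤ 2.
A polynomial solution: f(k) = (k**2 - k - 1)/2.
So s_k = (B(k−1)f/C)·t_k = ((k**2 - k - 1)/(2*k**3 + 7*k**2 + 5*k - 5))·t_k = 2**(k + 1)*(k**2 - k - 1)*factorial(k + 2).
Check: Δs_k = 2**(k + 1)*(2*k**3 + 7*k**2 + 5*k - 5)*factorial(k + 2). ✓
Telescoping: Σ = s_(10) − s_(1) = 87308579635200 − (-24) = 87308579635224.

Σ = 87308579635224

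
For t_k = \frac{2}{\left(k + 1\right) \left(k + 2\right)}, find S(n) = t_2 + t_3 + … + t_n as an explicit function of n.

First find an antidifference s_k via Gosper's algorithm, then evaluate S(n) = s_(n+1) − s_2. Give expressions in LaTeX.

S(n) = \frac{2 \left(n - 1\right)}{3 \left(n + 2\right)}

Compute t_(k+1)/t_k: get (k + 1)/(k + 3).
A = k + 1, B = k + 3, C = 1.
Need (k + 1)·f(k+1) − (k + 2)·f(k) = 1.
Degrees (1,1,0) ⇒ d ≤ 1.
A polynomial solution: f(k) = k.
Certificate R = B(k−1)f/C = k*(k + 2) gives s_k = 2*k/(k + 1).
s_(k+1) − s_k = 2/(k**2 + 3*k + 2) = t_k.
Σ_(k=2)^n t_k = s_(n+1) − s_(2) = (2*(n + 1)/(n + 2)) − (4/3), i.e. 2*(n - 1)/(3*(n + 2)).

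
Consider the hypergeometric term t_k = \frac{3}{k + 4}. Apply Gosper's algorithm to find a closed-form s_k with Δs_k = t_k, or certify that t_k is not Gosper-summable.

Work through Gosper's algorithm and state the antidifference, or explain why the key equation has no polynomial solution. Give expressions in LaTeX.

r(k) = (k + 4)/(k + 5) after simplifying.
A = k + 4, B = k + 5, C = 1.
Key eq: (k + 4)·f(k+1) = (k + 4)·f(k) + (1).
d = 0 from the (1,1,0) case.
Generic f = c0 gives residual -1; -1 = 0 cannot hold, so t_k is not Gosper-summable.

none (Gosper's algorithm certifies no s_k)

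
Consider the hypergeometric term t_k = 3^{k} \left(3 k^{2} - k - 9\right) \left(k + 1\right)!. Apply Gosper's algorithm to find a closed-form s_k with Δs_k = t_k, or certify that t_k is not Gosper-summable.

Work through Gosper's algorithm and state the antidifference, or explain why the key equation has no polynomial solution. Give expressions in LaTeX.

The ratio is 3*(k + 2)*(k - 3*(k + 1)**2 + 10)/(-3*k**2 + k + 9).
Factor: A=3*k + 6; B=1; C=k**2 - k/3 - 3.
Set up (3*k + 6)·f(k+1) − (1)·f(k) − (k**2 - k/3 - 3) = 0.
deg f ≤ 1 (via 1,0,2).
Solve for f: f(k) = (k - 3)/3 (degree 1 ≤ 1).
R(k) = B(k−1)·f(k)/C(k) = (k - 3)/(3*k**2 - k - 9); s_k = R·t_k = 3**k*(k - 3)*factorial(k + 1).
Check: Δs_k = 3**k*(3*k**2 - k - 9)*factorial(k + 1). ✓

s_k = 3^{k} \left(k - 3\right) \left(k + 1\right)!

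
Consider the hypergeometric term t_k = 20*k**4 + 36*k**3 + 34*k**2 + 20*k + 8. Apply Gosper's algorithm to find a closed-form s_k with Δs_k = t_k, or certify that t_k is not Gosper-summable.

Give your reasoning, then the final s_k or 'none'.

The ratio is (10*k**4 + 58*k**3 + 131*k**2 + 138*k + 59)/(10*k**4 + 18*k**3 + 17*k**2 + 10*k + 4).
Gosper form: A/B · C(k+1)/C(k) with A=1, B=1, C=k**4 + 9*k**3/5 + 17*k**2/10 + k + 2/5.
Key eq: (1)·f(k+1) = (1)·f(k) + (k**4 + 9*k**3/5 + 17*k**2/10 + k + 2/5).
Degrees (0,0,4) ⇒ d ≤ 5.
Solving with deg f ≤ 5: f(k) = k*(4*k**4 - k**3 + 2*k + 3)/20.
Get s_k = R·t_k = k*(4*k**4 - k**3 + 2*k + 3) with R(k) = B(k−1)f(k)/C(k) = k*(4*k**4 - k**3 + 2*k + 3)/(2*(10*k**4 + 18*k**3 + 17*k**2 + 10*k + 4)).
Check: Δs_k = 20*k**4 + 36*k**3 + 34*k**2 + 20*k + 8. ✓

s_k = k*(4*k**4 - k**3 + 2*k + 3)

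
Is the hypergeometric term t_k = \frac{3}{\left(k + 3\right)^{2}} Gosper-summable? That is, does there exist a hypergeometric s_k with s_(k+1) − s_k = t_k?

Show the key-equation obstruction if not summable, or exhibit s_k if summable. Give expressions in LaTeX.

Step 1: r(k) = (k + 3)**2/(k + 4)**2.
Normal form (A,B,C) = (k**2 + 6*k + 9, k**2 + 8*k + 16, 1).
f must satisfy (k**2 + 6*k + 9)·f(k+1) − (k**2 + 6*k + 9)·f(k) = 1.
From deg A=2, deg B=2, deg C=0: d=0.
Put f(k) = c0: A·f(k+1) − B(k−1)·f(k) − C = -1; need -1 = 0 — inconsistent ⇒ no f, not summable.

No — the linear system for f has no solution.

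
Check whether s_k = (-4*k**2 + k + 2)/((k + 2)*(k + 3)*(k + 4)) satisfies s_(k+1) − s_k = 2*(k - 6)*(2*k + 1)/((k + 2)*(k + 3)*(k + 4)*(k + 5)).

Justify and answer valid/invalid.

s_(k+1) = (k - 4*(k + 1)**2 + 3)/((k + 3)*(k + 4)*(k + 5))
s_(k+1) − s_k = 2*(2*k**2 - 11*k - 6)/(k**4 + 14*k**3 + 71*k**2 + 154*k + 120)
(s_(k+1) − s_k) − t_k = 0

valid; difference matches t_k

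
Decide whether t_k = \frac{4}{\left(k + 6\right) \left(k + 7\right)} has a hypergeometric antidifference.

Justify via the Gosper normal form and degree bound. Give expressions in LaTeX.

Compute t_(k+1)/t_k: get (k + 6)/(k + 8).
So A=k + 6 and B=k + 8, with C=1.
f must satisfy (k + 6)·f(k+1) − (k + 7)·f(k) = 1.
d = 1 from the (1,1,0) case.
Solve for f: f(k) = k/6 (degree 1 ≤ 1).
So s_k = (B(k−1)f/C)·t_k = (k*(k + 7)/6)·t_k = 2*k/(3*(k + 6)).
Verify: 4/(k**2 + 13*k + 42) matches t_k.

Yes. s_k = \frac{2 k}{3 \left(k + 6\right)}.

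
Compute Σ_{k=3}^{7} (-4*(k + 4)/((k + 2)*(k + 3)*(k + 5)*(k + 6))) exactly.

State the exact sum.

t_(k+1)/t_k = (k + 2)*(k + 5)**2/((k + 4)**2*(k + 7)).
A = k + 2, B = k + 7, C = k**2 + 8*k + 16.
Key eq: (k + 2)·f(k+1) = (k + 6)·f(k) + (k**2 + 8*k + 16).
From deg A=1, deg B=1, deg C=2: d=4.
Solving with deg f ≤ 4: f(k) = k*(k + 3)*(k + 4)*(k + 7)/20.
Certificate R = B(k−1)f/C = k*(k + 3)*(k + 6)*(k + 7)/(20*(k + 4)) gives s_k = k*(-k - 7)/(5*(k**2 + 7*k + 10)).
Δs = 4*(-k - 4)/(k**4 + 16*k**3 + 91*k**2 + 216*k + 180), as required.
Telescoping: Σ = s_(8) − s_(3) = -12/65 − (-3/20) = -9/260.

Σ = -9/260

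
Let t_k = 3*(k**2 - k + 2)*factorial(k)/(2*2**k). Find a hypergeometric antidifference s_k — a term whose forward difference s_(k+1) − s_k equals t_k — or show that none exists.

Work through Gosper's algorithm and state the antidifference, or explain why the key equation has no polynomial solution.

s_k = 3*(k - 1)*factorial(k)/2**k

r(k) = (k + 1)*(-k + (k + 1)**2 + 1)/(2*(k**2 - k + 2)) after simplifying.
Factor: A=k/2 + 1/2; B=1; C=k**2 - k + 2.
Solve (k/2 + 1/2)·f(k+1) − (1)·f(k) = k**2 - k + 2.
Degrees (1,0,2) ⇒ d ≤ 1.
Solve for f: f(k) = 2*(k - 1) (degree 1 ≤ 1).
So s_k = (B(k−1)f/C)·t_k = (2*(k - 1)/(k**2 - k + 2))·t_k = 3*(k - 1)*factorial(k)/2**k.
Verify: 3*(k**2 - k + 2)*factorial(k)/(2*2**k) matches t_k.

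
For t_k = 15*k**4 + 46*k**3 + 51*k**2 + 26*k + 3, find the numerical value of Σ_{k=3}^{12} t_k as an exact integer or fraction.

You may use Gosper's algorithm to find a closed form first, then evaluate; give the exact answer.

Σ = 1224720

The ratio is (15*k**4 + 106*k**3 + 279*k**2 + 326*k + 141)/(15*k**4 + 46*k**3 + 51*k**2 + 26*k + 3).
Normal form (A,B,C) = (1, 1, k**4 + 46*k**3/15 + 17*k**2/5 + 26*k/15 + 1/5).
f must satisfy (1)·f(k+1) − (1)·f(k) = k**4 + 46*k**3/15 + 17*k**2/5 + 26*k/15 + 1/5.
d = 5 from the (0,0,4) case.
Match coefficients ⇒ f(k) = k*(3*k**4 + 4*k**3 - k**2 - k - 2)/15.
Then R = B(k−1)f/C = k*(3*k**4 + 4*k**3 - k**2 - k - 2)/(15*k**4 + 46*k**3 + 51*k**2 + 26*k + 3), so s_k = R(k)·t_k = k*(3*k**4 + 4*k**3 - k**2 - k - 2).
Check: Δs_k = 15*k**4 + 46*k**3 + 51*k**2 + 26*k + 3. ✓
Sum = s_(13) − s_(3); s_(13) = 1225731, s_(3) = 1011 ⇒ 1224720.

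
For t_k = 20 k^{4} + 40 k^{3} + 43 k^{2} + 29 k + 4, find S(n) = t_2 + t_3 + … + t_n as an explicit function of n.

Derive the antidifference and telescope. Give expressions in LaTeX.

S(n) = 4 n^{5} + 20 n^{4} + 41 n^{3} + 46 n^{2} + 25 n - 136

The ratio is (20*k**4 + 120*k**3 + 283*k**2 + 315*k + 136)/(20*k**4 + 40*k**3 + 43*k**2 + 29*k + 4).
A = 1, B = 1, C = k**4 + 2*k**3 + 43*k**2/20 + 29*k/20 + 1/5.
Key eq: (1)·f(k+1) = (1)·f(k) + (k**4 + 2*k**3 + 43*k**2/20 + 29*k/20 + 1/5).
Degrees (0,0,4) ⇒ d ≤ 5.
Match coefficients ⇒ f(k) = k*(4*k**4 + k**2 + 3*k - 4)/20.
Then R = B(k−1)f/C = k*(4*k**4 + k**2 + 3*k - 4)/(20*k**4 + 40*k**3 + 43*k**2 + 29*k + 4), so s_k = R(k)·t_k = k*(4*k**4 + k**2 + 3*k - 4).
s_(k+1) − s_k = 20*k**4 + 40*k**3 + 43*k**2 + 29*k + 4 = t_k.
Σ_(k=2)^n t_k = s_(n+1) − s_(2) = (4*n**5 + 20*n**4 + 41*n**3 + 46*n**2 + 25*n + 4) − (140), i.e. 4*n**5 + 20*n**4 + 41*n**3 + 46*n**2 + 25*n - 136.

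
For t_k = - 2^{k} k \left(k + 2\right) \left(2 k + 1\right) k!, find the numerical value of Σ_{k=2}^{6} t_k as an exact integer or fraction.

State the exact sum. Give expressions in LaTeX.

Σ = -30320624

Step 1: r(k) = 2*(k + 1)**2*(k + 3)*(2*k + 3)/(k*(k + 2)*(2*k + 1)).
Gosper form: A/B · C(k+1)/C(k) with A=2*k + 2, B=1, C=k**3 + 5*k**2/2 + k.
Key eq: (2*k + 2)·f(k+1) = (1)·f(k) + (k**3 + 5*k**2/2 + k).
Bound: deg f ≤ 2.
Match coefficients ⇒ f(k) = (k**2 - 2)/2.
Certificate R = B(k−1)f/C = (k**2 - 2)/(k*(k + 2)*(2*k + 1)) gives s_k = -2**k*(k**2 - 2)*factorial(k).
Check: Δs_k = -2**k*k*(k + 2)*(2*k + 1)*factorial(k). ✓
Telescoping: Σ = s_(7) − s_(2) = -30320640 − (-16) = -30320624.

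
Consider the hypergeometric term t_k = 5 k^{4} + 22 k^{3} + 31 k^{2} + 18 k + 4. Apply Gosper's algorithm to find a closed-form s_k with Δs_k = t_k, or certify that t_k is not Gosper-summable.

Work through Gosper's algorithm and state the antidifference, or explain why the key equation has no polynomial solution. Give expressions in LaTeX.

s_k = k^{2} \left(k^{3} + 3 k^{2} + k - 1\right)

Step 1: r(k) = (5*k**4 + 42*k**3 + 127*k**2 + 166*k + 80)/(5*k**4 + 22*k**3 + 31*k**2 + 18*k + 4).
A = 1, B = 1, C = k**4 + 22*k**3/5 + 31*k**2/5 + 18*k/5 + 4/5.
Need (1)·f(k+1) − (1)·f(k) = k**4 + 22*k**3/5 + 31*k**2/5 + 18*k/5 + 4/5.
From deg A=0, deg B=0, deg C=4: d=5.
Solve for f: f(k) = k**2*(k + 1)*(k**2 + 2*k - 1)/5 (degree 5 ≤ 5).
Certificate R = B(k−1)f/C = k**2*(k**2 + 2*k - 1)/(5*k**3 + 17*k**2 + 14*k + 4) gives s_k = k**2*(k**3 + 3*k**2 + k - 1).
Δs = 5*k**4 + 22*k**3 + 31*k**2 + 18*k + 4, as required.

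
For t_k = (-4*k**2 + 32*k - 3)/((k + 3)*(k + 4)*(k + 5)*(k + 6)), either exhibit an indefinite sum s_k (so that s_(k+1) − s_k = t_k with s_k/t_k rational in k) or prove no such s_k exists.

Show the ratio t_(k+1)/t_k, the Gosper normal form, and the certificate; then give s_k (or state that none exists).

Compute t_(k+1)/t_k: get -(k + 3)*(32*k - 4*(k + 1)**2 + 29)/((k + 7)*(4*k**2 - 32*k + 3)).
A = k + 3, B = k + 7, C = k**2 - 8*k + 3/4.
Need (k + 3)·f(k+1) − (k + 6)·f(k) = k**2 - 8*k + 3/4.
deg f ≤ 3 (via 1,1,2).
Coefficient equations give f(k) = k*(k**2 - 68*k + 87)/80.
Certificate R = B(k−1)f/C = k*(k + 6)*(k**2 - 68*k + 87)/(20*(4*k**2 - 32*k + 3)) gives s_k = k*(-k**2 + 68*k - 87)/(20*(k + 3)*(k + 4)*(k + 5)).
s_(k+1) − s_k = (-4*k**2 + 32*k - 3)/(k**4 + 18*k**3 + 119*k**2 + 342*k + 360) = t_k.

s_k = k*(-k**2 + 68*k - 87)/(20*(k + 3)*(k + 4)*(k + 5))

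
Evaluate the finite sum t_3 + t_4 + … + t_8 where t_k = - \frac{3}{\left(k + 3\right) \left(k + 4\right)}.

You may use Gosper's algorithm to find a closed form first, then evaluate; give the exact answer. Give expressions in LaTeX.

Σ = -1/4

t_(k+1)/t_k = (k + 3)/(k + 5).
Take A(k)=k + 3, B(k)=k + 5, C(k)=1.
Solve (k + 3)·f(k+1) − (k + 4)·f(k) = 1.
Bound: deg f ≤ 1.
Solving with deg f ≤ 1: f(k) = k/3.
R(k) = B(k−1)·f(k)/C(k) = k*(k + 4)/3; s_k = R·t_k = -k/(k + 3).
s_(k+1) − s_k = -3/(k**2 + 7*k + 12) = t_k.
Sum = s_(9) − s_(3); s_(9) = -3/4, s_(3) = -1/2 ⇒ -1/4.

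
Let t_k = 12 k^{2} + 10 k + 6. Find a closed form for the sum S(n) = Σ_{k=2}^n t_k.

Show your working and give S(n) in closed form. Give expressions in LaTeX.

r(k) = (6*k**2 + 17*k + 14)/(6*k**2 + 5*k + 3) after simplifying.
Take A(k)=1, B(k)=1, C(k)=k**2 + 5*k/6 + 1/2.
Key eq: (1)·f(k+1) = (1)·f(k) + (k**2 + 5*k/6 + 1/2).
d = 3 from the (0,0,2) case.
A polynomial solution: f(k) = k*(4*k**2 - k + 3)/12.
So s_k = (B(k−1)f/C)·t_k = (k*(4*k**2 - k + 3)/(2*(6*k**2 + 5*k + 3)))·t_k = k*(4*k**2 - k + 3).
Δs = 12*k**2 + 10*k + 6, as required.
Telescope: S(n) = s_(n+1) − s_(2) = 4*n**3 + 11*n**2 + 13*n + 6 − (34) = 4*n**3 + 11*n**2 + 13*n - 28.

S(n) = 4 n^{3} + 11 n^{2} + 13 n - 28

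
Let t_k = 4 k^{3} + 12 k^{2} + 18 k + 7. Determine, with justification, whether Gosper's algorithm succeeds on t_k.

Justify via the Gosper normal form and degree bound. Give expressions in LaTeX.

Ratio r(k) = (4*k**3 + 24*k**2 + 54*k + 41)/(4*k**3 + 12*k**2 + 18*k + 7).
So A=1 and B=1, with C=k**3 + 3*k**2 + 9*k/2 + 7/4.
Solve (1)·f(k+1) − (1)·f(k) = k**3 + 3*k**2 + 9*k/2 + 7/4.
From deg A=0, deg B=0, deg C=3: d=4.
A polynomial solution: f(k) = k**2*(k**2 + 2*k + 4)/4.
Get s_k = R·t_k = k**2*(k**2 + 2*k + 4) with R(k) = B(k−1)f(k)/C(k) = k**2*(k**2 + 2*k + 4)/(4*k**3 + 12*k**2 + 18*k + 7).
Check: Δs_k = 4*k**3 + 12*k**2 + 18*k + 7. ✓

Yes. s_k = k^{2} \left(k^{2} + 2 k + 4\right).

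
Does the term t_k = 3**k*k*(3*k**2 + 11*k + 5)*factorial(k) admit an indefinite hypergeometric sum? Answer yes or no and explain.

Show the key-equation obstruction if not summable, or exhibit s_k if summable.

Compute t_(k+1)/t_k: get (k + 1)**2*(33*k + 9*(k + 1)**2 + 48)/(k*(3*k**2 + 11*k + 5)).
Normal form (A,B,C) = (3*k + 3, 1, k**3 + 11*k**2/3 + 5*k/3).
f must satisfy (3*k + 3)·f(k+1) − (1)·f(k) = k**3 + 11*k**2/3 + 5*k/3.
d = 2 from the (1,0,3) case.
A polynomial solution: f(k) = (k**2 + k - 3)/3.
Get s_k = R·t_k = 3**k*(k**2 + k - 3)*factorial(k) with R(k) = B(k−1)f(k)/C(k) = (k**2 + k - 3)/(k*(3*k**2 + 11*k + 5)).
s_(k+1) − s_k = 3**k*k*(3*k**2 + 11*k + 5)*factorial(k) = t_k.

Yes. s_k = 3**k*(k**2 + k - 3)*factorial(k).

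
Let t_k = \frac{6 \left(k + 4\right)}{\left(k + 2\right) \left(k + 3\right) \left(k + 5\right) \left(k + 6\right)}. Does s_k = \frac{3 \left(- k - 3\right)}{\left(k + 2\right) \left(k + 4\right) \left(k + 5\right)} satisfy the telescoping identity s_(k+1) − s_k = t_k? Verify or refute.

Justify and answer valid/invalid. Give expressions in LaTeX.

Invalid: residual \frac{3 \left(- 3 k - 10\right)}{k^{5} + 20 k^{4} + 155 k^{3} + 580 k^{2} + 1044 k + 720} ≠ 0.

s_(k+1) = 3*(-k - 4)/((k + 3)*(k + 5)*(k + 6))
s_(k+1) − s_k = 3*(2*k**2 + 13*k + 22)/(k**5 + 20*k**4 + 155*k**3 + 580*k**2 + 1044*k + 720)
(s_(k+1) − s_k) − t_k = 3*(-3*k - 10)/(k**5 + 20*k**4 + 155*k**3 + 580*k**2 + 1044*k + 720)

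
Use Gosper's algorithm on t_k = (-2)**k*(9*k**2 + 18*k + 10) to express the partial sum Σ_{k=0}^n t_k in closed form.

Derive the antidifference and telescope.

Step 1: r(k) = 2*(-9*k**2 - 36*k - 37)/(9*k**2 + 18*k + 10).
Normal form (A,B,C) = (-2, 1, k**2 + 2*k + 10/9).
Need (-2)·f(k+1) − (1)·f(k) = k**2 + 2*k + 10/9.
Bound: deg f ≤ 2.
A polynomial solution: f(k) = -k*(3*k + 2)/9.
Certificate R = B(k−1)f/C = -k*(3*k + 2)/(9*k**2 + 18*k + 10) gives s_k = (-2)**k*k*(-3*k - 2).
Verify: (-2)**k*(9*k**2 + 18*k + 10) matches t_k.
Evaluate: s_(n+1) = 2*(-2)**n*(3*n**2 + 8*n + 5); subtract s_(0) = 0 ⇒ S(n) = 2*(-2)**n*(3*n**2 + 8*n + 5).

S(n) = 2*(-2)**n*(3*n**2 + 8*n + 5)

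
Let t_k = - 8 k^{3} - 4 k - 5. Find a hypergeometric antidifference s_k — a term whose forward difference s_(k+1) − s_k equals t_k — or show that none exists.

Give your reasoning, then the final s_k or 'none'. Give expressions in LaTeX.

r(k) = (4*k + 8*(k + 1)**3 + 9)/(8*k**3 + 4*k + 5) after simplifying.
Factor: A=1; B=1; C=k**3 + k/2 + 5/8.
Need (1)·f(k+1) − (1)·f(k) = k**3 + k/2 + 5/8.
d = 4 from the (0,0,3) case.
Coefficient equations give f(k) = k*(2*k**3 - 4*k**2 + 4*k + 3)/8.
Then R = B(k−1)f/C = k*(2*k**3 - 4*k**2 + 4*k + 3)/(8*k**3 + 4*k + 5), so s_k = R(k)·t_k = k*(-2*k**3 + 4*k**2 - 4*k - 3).
s_(k+1) − s_k = -8*k**3 - 4*k - 5 = t_k.

s_k = k \left(- 2 k^{3} + 4 k^{2} - 4 k - 3\right)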